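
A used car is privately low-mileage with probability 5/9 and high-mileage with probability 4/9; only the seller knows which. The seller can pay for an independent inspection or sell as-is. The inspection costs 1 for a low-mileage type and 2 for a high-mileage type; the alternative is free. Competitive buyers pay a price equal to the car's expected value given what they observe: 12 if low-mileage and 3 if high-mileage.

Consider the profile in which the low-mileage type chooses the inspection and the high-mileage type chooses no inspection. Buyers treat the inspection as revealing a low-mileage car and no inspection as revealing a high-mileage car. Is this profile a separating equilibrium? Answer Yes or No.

No

Under these beliefs, the inspection earns price 12 and no inspection earns price 3.
low-mileage: the inspection nets 12 − 1 = 11; no inspection nets 3. low-mileage prefers the inspection.
high-mileage: the inspection nets 12 − 2 = 10; no inspection nets 3. high-mileage would deviate to the inspection.
high-mileage has a profitable deviation, so the profile is not an equilibrium.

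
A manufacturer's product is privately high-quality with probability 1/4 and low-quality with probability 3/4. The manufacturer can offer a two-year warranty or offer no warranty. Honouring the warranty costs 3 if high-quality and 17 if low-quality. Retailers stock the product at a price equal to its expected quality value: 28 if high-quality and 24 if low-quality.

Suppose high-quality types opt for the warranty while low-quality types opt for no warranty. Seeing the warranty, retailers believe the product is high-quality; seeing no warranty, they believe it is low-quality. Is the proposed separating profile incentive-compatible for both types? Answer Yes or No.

Yes

Under these beliefs, the warranty earns price 28 and no warranty earns price 24.
high-quality: the warranty nets 28 − 3 = 25; no warranty nets 24. high-quality prefers the warranty.
low-quality: the warranty nets 28 − 17 = 11; no warranty nets 24. low-quality prefers no warranty.
Neither type deviates, so the separating profile is an equilibrium.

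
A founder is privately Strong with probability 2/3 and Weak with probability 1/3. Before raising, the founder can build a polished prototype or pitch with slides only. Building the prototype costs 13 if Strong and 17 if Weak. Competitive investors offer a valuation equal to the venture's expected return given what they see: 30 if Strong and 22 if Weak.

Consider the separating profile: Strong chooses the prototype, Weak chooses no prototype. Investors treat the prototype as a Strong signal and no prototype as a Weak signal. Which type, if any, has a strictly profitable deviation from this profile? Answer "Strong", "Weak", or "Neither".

The prototype pays 30; no prototype pays 22.
Strong: assigned the prototype, nets 30 − 13 = 17; deviating to no prototype nets 22.
Weak: assigned no prototype, nets 22; deviating to the prototype nets 30 − 17 = 13.
The Strong type gains 5 by deviating.

Strong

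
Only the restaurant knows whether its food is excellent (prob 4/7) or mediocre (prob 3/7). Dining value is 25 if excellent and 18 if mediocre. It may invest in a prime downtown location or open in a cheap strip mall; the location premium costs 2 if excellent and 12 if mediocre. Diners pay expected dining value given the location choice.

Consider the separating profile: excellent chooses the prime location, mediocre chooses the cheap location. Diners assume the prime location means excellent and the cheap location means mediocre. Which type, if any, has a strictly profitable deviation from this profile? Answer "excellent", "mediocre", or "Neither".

Neither

The prime location pays 25; the cheap location pays 18.
excellent: assigned the prime location, nets 25 − 2 = 23; deviating to the cheap location nets 18.
mediocre: assigned the cheap location, nets 18; deviating to the prime location nets 25 − 12 = 13.
Both types strictly prefer their assigned action; no profitable deviation.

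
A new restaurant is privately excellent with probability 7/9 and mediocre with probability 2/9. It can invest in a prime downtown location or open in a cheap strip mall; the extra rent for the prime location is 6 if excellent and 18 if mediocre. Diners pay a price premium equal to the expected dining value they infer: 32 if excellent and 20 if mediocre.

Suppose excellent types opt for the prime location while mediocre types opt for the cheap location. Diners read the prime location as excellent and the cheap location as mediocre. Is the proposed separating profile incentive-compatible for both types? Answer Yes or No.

Yes

Under these beliefs, the prime location earns price premium 32 and the cheap location earns price premium 20.
excellent: the prime location nets 32 − 6 = 26; the cheap location nets 20. excellent prefers the prime location.
mediocre: the prime location nets 32 − 18 = 14; the cheap location nets 20. mediocre prefers the cheap location.
Neither type deviates, so the separating profile is an equilibrium.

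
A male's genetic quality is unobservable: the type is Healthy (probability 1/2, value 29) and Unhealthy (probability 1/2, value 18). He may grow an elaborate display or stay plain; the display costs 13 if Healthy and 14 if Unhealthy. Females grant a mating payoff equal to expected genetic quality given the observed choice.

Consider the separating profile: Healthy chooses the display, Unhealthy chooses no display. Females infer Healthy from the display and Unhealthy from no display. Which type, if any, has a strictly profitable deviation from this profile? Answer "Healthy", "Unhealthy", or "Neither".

The display pays 29; no display pays 18.
Healthy: assigned the display, nets 29 − 13 = 16; deviating to no display nets 18.
Unhealthy: assigned no display, nets 18; deviating to the display nets 29 − 14 = 15.
The Healthy type gains 2 by deviating.

Healthy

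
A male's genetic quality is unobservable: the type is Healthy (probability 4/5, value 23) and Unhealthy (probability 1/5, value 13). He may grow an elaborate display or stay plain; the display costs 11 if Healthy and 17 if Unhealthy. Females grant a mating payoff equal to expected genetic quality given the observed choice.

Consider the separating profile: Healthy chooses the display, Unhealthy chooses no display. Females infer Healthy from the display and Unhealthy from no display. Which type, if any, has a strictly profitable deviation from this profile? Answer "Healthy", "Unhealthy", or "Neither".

The display pays 23; no display pays 13.
Healthy: assigned the display, nets 23 − 11 = 12; deviating to no display nets 13.
Unhealthy: assigned no display, nets 13; deviating to the display nets 23 − 17 = 6.
The Healthy type gains 1 by deviating.

Healthy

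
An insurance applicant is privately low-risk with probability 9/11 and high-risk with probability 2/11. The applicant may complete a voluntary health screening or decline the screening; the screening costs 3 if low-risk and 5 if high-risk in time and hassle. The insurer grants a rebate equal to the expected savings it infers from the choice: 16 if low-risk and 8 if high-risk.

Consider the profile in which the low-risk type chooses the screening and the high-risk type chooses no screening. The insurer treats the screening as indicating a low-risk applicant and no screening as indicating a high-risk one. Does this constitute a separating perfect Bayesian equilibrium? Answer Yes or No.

Under these beliefs, the screening earns rebate 16 and no screening earns rebate 8.
low-risk: the screening nets 16 − 3 = 13; no screening nets 8. low-risk prefers the screening.
high-risk: the screening nets 16 − 5 = 11; no screening nets 8. high-risk would deviate to the screening.
high-risk has a profitable deviation, so the profile is not an equilibrium.

No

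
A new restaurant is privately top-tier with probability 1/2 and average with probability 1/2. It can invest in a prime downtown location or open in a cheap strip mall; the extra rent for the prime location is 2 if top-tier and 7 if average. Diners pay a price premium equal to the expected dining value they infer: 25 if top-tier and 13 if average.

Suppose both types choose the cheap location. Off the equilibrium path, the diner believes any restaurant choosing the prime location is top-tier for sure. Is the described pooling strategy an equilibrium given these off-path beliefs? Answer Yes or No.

No

On path, the diner holds the prior and pays 1/2·25 + 1/2·13 = 19. Off path (the prime location), believing top-tier, it pays 25.
top-tier: the cheap location nets 19; the prime location nets 25 − 2 = 23. top-tier would deviate.
average: the cheap location nets 19; the prime location nets 25 − 7 = 18. average stays.
A type deviates, so pooling fails.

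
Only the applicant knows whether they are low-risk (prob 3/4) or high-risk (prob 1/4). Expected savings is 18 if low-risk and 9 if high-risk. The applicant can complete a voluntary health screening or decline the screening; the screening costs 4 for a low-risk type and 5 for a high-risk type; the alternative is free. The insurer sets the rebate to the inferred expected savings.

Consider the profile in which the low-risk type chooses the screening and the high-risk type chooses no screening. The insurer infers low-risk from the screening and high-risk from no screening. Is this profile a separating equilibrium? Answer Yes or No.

Under these beliefs, the screening earns rebate 18 and no screening earns rebate 9.
low-risk: the screening nets 18 − 4 = 14; no screening nets 9. low-risk prefers the screening.
high-risk: the screening nets 18 − 5 = 13; no screening nets 9. high-risk would deviate to the screening.
high-risk has a profitable deviation, so the profile is not an equilibrium.

No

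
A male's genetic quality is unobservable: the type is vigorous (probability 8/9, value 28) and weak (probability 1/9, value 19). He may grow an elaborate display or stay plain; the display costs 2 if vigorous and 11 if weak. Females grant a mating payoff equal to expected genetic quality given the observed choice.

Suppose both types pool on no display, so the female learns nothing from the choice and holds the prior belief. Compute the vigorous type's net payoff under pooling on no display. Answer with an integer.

Pooled mating payoff = 8/9·28 + 1/9·19 = 27.
vigorous pays no cost for no display, so net payoff = 27.

27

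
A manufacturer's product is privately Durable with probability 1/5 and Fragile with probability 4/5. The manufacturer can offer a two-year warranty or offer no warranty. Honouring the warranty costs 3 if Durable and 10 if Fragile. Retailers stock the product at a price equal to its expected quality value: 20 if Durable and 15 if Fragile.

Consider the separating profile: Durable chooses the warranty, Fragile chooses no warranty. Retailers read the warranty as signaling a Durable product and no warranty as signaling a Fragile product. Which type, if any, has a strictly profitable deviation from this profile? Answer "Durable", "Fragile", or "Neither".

Neither

The warranty pays 20; no warranty pays 15.
Durable: assigned the warranty, nets 20 − 3 = 17; deviating to no warranty nets 15.
Fragile: assigned no warranty, nets 15; deviating to the warranty nets 20 − 10 = 10.
Both types strictly prefer their assigned action; no profitable deviation.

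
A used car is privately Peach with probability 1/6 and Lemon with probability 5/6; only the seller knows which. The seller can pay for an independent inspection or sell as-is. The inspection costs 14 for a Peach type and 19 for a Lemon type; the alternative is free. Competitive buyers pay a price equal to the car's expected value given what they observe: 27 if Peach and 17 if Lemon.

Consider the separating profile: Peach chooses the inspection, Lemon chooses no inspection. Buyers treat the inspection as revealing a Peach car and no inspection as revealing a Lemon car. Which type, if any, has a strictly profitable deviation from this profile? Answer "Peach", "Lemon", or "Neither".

Peach

The inspection pays 27; no inspection pays 17.
Peach: assigned the inspection, nets 27 − 14 = 13; deviating to no inspection nets 17.
Lemon: assigned no inspection, nets 17; deviating to the inspection nets 27 − 19 = 8.
The Peach type gains 4 by deviating.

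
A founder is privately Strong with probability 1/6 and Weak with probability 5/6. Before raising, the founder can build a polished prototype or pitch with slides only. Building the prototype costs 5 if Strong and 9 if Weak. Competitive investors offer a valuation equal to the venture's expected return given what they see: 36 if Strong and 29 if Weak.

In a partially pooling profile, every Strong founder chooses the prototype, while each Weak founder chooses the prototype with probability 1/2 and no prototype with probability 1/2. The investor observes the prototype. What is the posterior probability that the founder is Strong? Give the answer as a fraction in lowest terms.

2/7

P(the prototype) = (1/6)·1 + (5/6)·(1/2) = 7/12.
By Bayes' rule, P(Strong | the prototype) = (1/6) / (7/12) = 2/7.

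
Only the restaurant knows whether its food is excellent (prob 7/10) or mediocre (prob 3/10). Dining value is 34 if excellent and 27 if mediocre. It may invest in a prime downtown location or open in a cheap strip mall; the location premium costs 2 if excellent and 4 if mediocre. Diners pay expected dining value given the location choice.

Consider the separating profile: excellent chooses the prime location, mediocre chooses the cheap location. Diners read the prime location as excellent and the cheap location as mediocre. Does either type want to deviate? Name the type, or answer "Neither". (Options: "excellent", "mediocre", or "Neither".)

mediocre

The prime location pays 34; the cheap location pays 27.
excellent: assigned the prime location, nets 34 − 2 = 32; deviating to the cheap location nets 27.
mediocre: assigned the cheap location, nets 27; deviating to the prime location nets 34 − 4 = 30.
The mediocre type gains 3 by deviating.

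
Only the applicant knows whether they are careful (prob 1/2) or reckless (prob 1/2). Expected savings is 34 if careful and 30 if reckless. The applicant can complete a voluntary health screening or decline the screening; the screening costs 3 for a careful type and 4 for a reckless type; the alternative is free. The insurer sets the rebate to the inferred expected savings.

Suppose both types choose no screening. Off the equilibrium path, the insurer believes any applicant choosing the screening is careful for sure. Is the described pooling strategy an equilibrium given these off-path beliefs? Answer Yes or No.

On path, the insurer holds the prior and pays 1/2·34 + 1/2·30 = 32. Off path (the screening), believing careful, it pays 34.
careful: no screening nets 32; the screening nets 34 − 3 = 31. careful stays.
reckless: no screening nets 32; the screening nets 34 − 4 = 30. reckless stays.
No type deviates, so pooling is sustained.

Yes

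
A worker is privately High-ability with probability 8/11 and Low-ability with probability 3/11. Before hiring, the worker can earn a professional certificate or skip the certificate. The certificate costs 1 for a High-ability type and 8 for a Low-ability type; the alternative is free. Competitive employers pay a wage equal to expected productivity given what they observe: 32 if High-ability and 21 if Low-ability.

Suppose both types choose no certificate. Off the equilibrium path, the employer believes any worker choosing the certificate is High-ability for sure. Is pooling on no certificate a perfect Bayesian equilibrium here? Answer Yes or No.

No

On path, the employer holds the prior and pays 8/11·32 + 3/11·21 = 29. Off path (the certificate), believing High-ability, it pays 32.
High-ability: no certificate nets 29; the certificate nets 32 − 1 = 31. High-ability would deviate.
Low-ability: no certificate nets 29; the certificate nets 32 − 8 = 24. Low-ability stays.
A type deviates, so pooling fails.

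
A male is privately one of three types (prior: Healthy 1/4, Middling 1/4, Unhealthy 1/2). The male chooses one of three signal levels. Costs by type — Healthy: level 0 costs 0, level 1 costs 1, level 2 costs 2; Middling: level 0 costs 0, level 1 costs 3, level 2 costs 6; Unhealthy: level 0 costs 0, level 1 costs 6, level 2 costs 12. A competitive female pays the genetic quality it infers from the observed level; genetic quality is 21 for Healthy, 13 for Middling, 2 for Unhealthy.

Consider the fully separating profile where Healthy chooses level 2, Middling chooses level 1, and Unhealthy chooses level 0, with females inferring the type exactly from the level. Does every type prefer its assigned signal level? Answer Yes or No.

Separating mating payoffs: level 2 → 21, level 1 → 13, level 0 → 2.
Healthy (assigned level 2): level 0: 2 − 0 = 2; level 1: 13 − 1 = 12; level 2: 21 − 2 = 19. Healthy stays.
Middling (assigned level 1): level 0: 2 − 0 = 2; level 1: 13 − 3 = 10; level 2: 21 − 6 = 15. Middling prefers level 2.
Unhealthy (assigned level 0): level 0: 2 − 0 = 2; level 1: 13 − 6 = 7; level 2: 21 − 12 = 9. Unhealthy prefers level 2.
At least one type deviates; the separating profile fails.

No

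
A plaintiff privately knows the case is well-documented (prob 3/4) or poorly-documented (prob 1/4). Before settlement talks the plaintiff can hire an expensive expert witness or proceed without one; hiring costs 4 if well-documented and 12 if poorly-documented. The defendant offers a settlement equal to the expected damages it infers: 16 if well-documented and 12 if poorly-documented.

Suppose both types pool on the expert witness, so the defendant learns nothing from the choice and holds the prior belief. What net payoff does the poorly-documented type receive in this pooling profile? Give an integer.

Pooled settlement = 3/4·16 + 1/4·12 = 15.
poorly-documented pays cost 12 for the expert witness, so net payoff = 15 − 12 = 3.

3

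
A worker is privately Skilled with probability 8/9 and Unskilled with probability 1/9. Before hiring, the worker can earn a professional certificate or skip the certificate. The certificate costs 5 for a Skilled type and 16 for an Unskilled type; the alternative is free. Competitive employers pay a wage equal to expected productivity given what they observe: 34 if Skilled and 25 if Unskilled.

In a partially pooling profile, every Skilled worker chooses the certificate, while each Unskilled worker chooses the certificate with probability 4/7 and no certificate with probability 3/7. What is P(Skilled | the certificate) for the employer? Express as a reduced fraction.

P(the certificate) = (8/9)·1 + (1/9)·(4/7) = 20/21.
By Bayes' rule, P(Skilled | the certificate) = (8/9) / (20/21) = 14/15.

14/15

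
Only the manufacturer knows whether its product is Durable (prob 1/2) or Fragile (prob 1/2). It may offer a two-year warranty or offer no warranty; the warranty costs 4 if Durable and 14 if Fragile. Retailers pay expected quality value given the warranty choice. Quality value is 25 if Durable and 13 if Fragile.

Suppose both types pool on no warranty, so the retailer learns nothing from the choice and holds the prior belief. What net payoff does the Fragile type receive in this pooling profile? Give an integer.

19

Pooled price = 1/2·25 + 1/2·13 = 19.
Fragile pays no cost for no warranty, so net payoff = 19.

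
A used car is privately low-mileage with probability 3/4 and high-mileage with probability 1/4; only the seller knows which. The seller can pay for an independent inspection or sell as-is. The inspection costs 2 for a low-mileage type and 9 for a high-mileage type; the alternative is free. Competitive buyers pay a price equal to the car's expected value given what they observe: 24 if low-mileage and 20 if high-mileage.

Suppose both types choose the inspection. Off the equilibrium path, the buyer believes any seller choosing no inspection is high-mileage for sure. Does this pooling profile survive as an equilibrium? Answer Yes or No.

No

On path, the buyer holds the prior and pays 3/4·24 + 1/4·20 = 23. Off path (no inspection), believing high-mileage, it pays 20.
low-mileage: the inspection nets 23 − 2 = 21; no inspection nets 20. low-mileage stays.
high-mileage: the inspection nets 23 − 9 = 14; no inspection nets 20. high-mileage would deviate.
A type deviates, so pooling fails.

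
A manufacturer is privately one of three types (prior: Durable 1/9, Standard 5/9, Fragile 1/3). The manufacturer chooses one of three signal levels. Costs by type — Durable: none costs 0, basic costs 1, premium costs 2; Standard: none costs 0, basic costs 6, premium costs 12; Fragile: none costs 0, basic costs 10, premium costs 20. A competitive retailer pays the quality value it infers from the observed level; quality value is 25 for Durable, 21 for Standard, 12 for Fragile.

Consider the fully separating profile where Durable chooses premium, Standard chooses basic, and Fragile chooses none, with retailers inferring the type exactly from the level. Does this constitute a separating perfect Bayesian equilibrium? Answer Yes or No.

Separating prices: premium → 25, basic → 21, none → 12.
Durable (assigned premium): none: 12 − 0 = 12; basic: 21 − 1 = 20; premium: 25 − 2 = 23. Durable stays.
Standard (assigned basic): none: 12 − 0 = 12; basic: 21 − 6 = 15; premium: 25 − 12 = 13. Standard stays.
Fragile (assigned none): none: 12 − 0 = 12; basic: 21 − 10 = 11; premium: 25 − 20 = 5. Fragile stays.
Every type prefers its assigned level; separation holds.

Yes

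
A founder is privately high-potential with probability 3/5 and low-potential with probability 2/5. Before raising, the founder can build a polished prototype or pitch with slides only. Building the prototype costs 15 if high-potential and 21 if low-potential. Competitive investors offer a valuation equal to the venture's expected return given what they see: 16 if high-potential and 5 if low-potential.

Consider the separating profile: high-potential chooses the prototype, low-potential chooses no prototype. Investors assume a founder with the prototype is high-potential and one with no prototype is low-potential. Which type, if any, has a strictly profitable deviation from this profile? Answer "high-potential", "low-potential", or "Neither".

The prototype pays 16; no prototype pays 5.
high-potential: assigned the prototype, nets 16 − 15 = 1; deviating to no prototype nets 5.
low-potential: assigned no prototype, nets 5; deviating to the prototype nets 16 − 21 = -5.
The high-potential type gains 4 by deviating.

high-potential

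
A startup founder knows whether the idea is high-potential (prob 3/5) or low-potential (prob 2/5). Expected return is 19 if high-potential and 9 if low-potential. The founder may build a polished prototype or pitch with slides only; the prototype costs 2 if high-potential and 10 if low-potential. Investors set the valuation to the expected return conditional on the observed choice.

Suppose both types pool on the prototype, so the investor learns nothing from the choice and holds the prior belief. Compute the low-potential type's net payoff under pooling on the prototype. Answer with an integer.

5

Pooled valuation = 3/5·19 + 2/5·9 = 15.
low-potential pays cost 10 for the prototype, so net payoff = 15 − 10 = 5.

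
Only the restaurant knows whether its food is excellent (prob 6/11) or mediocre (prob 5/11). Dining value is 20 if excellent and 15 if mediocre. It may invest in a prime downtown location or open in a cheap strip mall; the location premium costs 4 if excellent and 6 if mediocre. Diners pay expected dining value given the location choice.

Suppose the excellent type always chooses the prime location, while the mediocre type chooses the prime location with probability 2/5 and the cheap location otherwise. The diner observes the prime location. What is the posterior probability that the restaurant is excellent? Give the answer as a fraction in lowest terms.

3/4

P(the prime location) = (6/11)·1 + (5/11)·(2/5) = 8/11.
By Bayes' rule, P(excellent | the prime location) = (6/11) / (8/11) = 3/4.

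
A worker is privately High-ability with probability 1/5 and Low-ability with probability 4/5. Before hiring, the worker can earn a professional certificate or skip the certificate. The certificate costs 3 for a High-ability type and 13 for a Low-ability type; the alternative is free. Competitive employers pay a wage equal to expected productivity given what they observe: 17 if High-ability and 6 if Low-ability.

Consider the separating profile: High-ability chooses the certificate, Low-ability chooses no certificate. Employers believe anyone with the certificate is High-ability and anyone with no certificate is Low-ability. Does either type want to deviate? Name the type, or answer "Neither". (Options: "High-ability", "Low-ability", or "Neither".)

Neither

The certificate pays 17; no certificate pays 6.
High-ability: assigned the certificate, nets 17 − 3 = 14; deviating to no certificate nets 6.
Low-ability: assigned no certificate, nets 6; deviating to the certificate nets 17 − 13 = 4.
Both types strictly prefer their assigned action; no profitable deviation.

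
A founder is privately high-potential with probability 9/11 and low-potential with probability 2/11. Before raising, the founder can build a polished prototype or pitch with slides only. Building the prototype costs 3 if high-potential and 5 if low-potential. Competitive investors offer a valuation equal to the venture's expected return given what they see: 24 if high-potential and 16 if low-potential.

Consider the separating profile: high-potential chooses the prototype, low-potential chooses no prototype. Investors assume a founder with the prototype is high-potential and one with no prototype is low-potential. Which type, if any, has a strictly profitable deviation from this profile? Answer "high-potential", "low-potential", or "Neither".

low-potential

The prototype pays 24; no prototype pays 16.
high-potential: assigned the prototype, nets 24 − 3 = 21; deviating to no prototype nets 16.
low-potential: assigned no prototype, nets 16; deviating to the prototype nets 24 − 5 = 19.
The low-potential type gains 3 by deviating.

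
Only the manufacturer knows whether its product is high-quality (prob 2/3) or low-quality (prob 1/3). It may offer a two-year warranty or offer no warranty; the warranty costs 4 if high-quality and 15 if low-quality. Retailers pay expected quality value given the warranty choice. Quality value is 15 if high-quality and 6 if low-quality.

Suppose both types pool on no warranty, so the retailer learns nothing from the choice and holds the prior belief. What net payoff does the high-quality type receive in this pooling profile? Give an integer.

Pooled price = 2/3·15 + 1/3·6 = 12.
high-quality pays no cost for no warranty, so net payoff = 12.

12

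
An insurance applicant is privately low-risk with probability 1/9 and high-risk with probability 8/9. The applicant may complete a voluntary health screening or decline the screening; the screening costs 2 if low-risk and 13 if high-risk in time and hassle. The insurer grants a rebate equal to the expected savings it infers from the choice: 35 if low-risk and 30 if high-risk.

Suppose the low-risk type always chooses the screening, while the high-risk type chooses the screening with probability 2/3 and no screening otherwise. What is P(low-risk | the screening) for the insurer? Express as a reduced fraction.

3/19

P(the screening) = (1/9)·1 + (8/9)·(2/3) = 19/27.
By Bayes' rule, P(low-risk | the screening) = (1/9) / (19/27) = 3/19.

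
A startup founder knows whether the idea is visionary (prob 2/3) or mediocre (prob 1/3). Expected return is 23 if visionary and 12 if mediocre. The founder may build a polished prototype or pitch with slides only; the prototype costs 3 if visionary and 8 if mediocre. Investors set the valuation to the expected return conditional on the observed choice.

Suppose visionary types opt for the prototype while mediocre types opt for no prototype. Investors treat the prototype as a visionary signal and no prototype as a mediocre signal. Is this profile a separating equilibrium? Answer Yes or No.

Under these beliefs, the prototype earns valuation 23 and no prototype earns valuation 12.
visionary: the prototype nets 23 − 3 = 20; no prototype nets 12. visionary prefers the prototype.
mediocre: the prototype nets 23 − 8 = 15; no prototype nets 12. mediocre would deviate to the prototype.
mediocre has a profitable deviation, so the profile is not an equilibrium.

No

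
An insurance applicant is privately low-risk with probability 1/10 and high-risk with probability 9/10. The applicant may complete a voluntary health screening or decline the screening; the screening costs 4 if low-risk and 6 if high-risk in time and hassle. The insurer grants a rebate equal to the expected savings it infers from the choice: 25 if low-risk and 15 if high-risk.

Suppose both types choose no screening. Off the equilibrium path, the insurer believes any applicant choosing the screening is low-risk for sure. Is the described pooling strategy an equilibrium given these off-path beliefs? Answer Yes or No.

On path, the insurer holds the prior and pays 1/10·25 + 9/10·15 = 16. Off path (the screening), believing low-risk, it pays 25.
low-risk: no screening nets 16; the screening nets 25 − 4 = 21. low-risk would deviate.
high-risk: no screening nets 16; the screening nets 25 − 6 = 19. high-risk would deviate.
A type deviates, so pooling fails.

No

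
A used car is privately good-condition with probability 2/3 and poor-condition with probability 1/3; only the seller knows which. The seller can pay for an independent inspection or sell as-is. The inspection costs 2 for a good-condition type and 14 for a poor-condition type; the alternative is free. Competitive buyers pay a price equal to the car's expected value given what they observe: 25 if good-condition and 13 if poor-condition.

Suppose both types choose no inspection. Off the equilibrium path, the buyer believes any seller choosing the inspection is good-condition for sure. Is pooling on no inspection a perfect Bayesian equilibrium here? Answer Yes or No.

On path, the buyer holds the prior and pays 2/3·25 + 1/3·13 = 21. Off path (the inspection), believing good-condition, it pays 25.
good-condition: no inspection nets 21; the inspection nets 25 − 2 = 23. good-condition would deviate.
poor-condition: no inspection nets 21; the inspection nets 25 − 14 = 11. poor-condition stays.
A type deviates, so pooling fails.

No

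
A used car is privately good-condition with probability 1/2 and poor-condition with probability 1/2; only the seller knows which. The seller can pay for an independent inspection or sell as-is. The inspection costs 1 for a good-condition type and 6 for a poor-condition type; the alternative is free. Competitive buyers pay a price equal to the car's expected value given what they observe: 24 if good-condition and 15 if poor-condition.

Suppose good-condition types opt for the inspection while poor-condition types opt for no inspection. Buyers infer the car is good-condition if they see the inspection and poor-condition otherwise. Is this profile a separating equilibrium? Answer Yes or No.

Under these beliefs, the inspection earns price 24 and no inspection earns price 15.
good-condition: the inspection nets 24 − 1 = 23; no inspection nets 15. good-condition prefers the inspection.
poor-condition: the inspection nets 24 − 6 = 18; no inspection nets 15. poor-condition would deviate to the inspection.
poor-condition has a profitable deviation, so the profile is not an equilibrium.

No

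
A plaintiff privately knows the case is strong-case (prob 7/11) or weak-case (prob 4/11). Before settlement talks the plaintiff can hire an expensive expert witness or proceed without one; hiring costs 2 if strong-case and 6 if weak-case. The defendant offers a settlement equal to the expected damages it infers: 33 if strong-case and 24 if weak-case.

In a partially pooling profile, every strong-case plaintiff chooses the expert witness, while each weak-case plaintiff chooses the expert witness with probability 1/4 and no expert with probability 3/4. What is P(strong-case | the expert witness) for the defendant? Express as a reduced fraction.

P(the expert witness) = (7/11)·1 + (4/11)·(1/4) = 8/11.
By Bayes' rule, P(strong-case | the expert witness) = (7/11) / (8/11) = 7/8.

7/8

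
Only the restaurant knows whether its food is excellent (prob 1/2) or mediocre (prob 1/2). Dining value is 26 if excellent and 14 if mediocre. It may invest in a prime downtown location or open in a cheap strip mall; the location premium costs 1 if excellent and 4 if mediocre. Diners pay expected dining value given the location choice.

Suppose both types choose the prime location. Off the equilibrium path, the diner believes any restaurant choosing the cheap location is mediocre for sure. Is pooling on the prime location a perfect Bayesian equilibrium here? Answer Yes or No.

On path, the diner holds the prior and pays 1/2·26 + 1/2·14 = 20. Off path (the cheap location), believing mediocre, it pays 14.
excellent: the prime location nets 20 − 1 = 19; the cheap location nets 14. excellent stays.
mediocre: the prime location nets 20 − 4 = 16; the cheap location nets 14. mediocre stays.
No type deviates, so pooling is sustained.

Yes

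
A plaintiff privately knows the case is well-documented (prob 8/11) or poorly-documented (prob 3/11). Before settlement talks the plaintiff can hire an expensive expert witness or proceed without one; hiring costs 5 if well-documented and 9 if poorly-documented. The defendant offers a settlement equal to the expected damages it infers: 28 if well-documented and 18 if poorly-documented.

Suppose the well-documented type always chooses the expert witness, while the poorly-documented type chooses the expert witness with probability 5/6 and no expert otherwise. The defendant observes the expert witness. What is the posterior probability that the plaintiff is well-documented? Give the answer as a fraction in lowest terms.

P(the expert witness) = (8/11)·1 + (3/11)·(5/6) = 21/22.
By Bayes' rule, P(well-documented | the expert witness) = (8/11) / (21/22) = 16/21.

16/21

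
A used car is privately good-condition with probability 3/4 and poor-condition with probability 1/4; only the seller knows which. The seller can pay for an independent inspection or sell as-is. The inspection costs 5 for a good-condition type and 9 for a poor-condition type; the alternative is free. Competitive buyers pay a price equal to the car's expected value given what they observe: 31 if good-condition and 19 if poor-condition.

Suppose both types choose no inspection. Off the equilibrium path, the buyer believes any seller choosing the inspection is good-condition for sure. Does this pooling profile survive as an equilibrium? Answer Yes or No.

On path, the buyer holds the prior and pays 3/4·31 + 1/4·19 = 28. Off path (the inspection), believing good-condition, it pays 31.
good-condition: no inspection nets 28; the inspection nets 31 − 5 = 26. good-condition stays.
poor-condition: no inspection nets 28; the inspection nets 31 − 9 = 22. poor-condition stays.
No type deviates, so pooling is sustained.

Yes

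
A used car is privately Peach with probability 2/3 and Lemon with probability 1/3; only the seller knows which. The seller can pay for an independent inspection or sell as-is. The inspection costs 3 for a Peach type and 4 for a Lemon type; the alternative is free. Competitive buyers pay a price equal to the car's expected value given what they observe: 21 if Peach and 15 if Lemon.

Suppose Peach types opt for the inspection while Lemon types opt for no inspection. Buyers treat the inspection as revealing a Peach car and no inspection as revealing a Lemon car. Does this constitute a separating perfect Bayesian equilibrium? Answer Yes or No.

Under these beliefs, the inspection earns price 21 and no inspection earns price 15.
Peach: the inspection nets 21 − 3 = 18; no inspection nets 15. Peach prefers the inspection.
Lemon: the inspection nets 21 − 4 = 17; no inspection nets 15. Lemon would deviate to the inspection.
Lemon has a profitable deviation, so the profile is not an equilibrium.

No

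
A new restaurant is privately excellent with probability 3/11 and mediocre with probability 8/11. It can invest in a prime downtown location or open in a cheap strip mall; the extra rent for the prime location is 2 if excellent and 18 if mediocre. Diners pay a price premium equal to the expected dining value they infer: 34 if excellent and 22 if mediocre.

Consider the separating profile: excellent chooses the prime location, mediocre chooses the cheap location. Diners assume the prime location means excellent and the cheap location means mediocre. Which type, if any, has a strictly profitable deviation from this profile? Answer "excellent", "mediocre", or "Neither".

Neither

The prime location pays 34; the cheap location pays 22.
excellent: assigned the prime location, nets 34 − 2 = 32; deviating to the cheap location nets 22.
mediocre: assigned the cheap location, nets 22; deviating to the prime location nets 34 − 18 = 16.
Both types strictly prefer their assigned action; no profitable deviation.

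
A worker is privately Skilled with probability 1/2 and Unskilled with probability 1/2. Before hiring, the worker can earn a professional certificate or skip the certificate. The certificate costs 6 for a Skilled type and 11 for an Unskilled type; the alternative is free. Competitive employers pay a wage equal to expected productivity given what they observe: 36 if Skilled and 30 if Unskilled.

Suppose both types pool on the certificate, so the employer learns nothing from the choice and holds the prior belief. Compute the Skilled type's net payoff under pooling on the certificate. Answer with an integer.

27

Pooled wage = 1/2·36 + 1/2·30 = 33.
Skilled pays cost 6 for the certificate, so net payoff = 33 − 6 = 27.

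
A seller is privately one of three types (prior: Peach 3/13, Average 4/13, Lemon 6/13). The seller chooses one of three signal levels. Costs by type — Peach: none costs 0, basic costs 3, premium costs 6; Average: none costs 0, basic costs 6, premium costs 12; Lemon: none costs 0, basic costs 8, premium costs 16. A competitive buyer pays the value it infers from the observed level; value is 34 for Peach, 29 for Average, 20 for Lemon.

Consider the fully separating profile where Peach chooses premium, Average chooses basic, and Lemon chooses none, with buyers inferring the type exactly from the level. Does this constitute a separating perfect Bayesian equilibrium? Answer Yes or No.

Separating prices: premium → 34, basic → 29, none → 20.
Peach (assigned premium): none: 20 − 0 = 20; basic: 29 − 3 = 26; premium: 34 − 6 = 28. Peach stays.
Average (assigned basic): none: 20 − 0 = 20; basic: 29 − 6 = 23; premium: 34 − 12 = 22. Average stays.
Lemon (assigned none): none: 20 − 0 = 20; basic: 29 − 8 = 21; premium: 34 − 16 = 18. Lemon prefers basic.
At least one type deviates; the separating profile fails.

No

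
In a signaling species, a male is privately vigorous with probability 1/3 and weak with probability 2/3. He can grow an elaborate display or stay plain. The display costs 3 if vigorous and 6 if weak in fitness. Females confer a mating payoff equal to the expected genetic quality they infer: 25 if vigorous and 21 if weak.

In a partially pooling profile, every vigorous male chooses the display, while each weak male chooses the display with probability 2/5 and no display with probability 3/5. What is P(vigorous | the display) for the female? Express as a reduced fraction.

5/9

P(the display) = (1/3)·1 + (2/3)·(2/5) = 3/5.
By Bayes' rule, P(vigorous | the display) = (1/3) / (3/5) = 5/9.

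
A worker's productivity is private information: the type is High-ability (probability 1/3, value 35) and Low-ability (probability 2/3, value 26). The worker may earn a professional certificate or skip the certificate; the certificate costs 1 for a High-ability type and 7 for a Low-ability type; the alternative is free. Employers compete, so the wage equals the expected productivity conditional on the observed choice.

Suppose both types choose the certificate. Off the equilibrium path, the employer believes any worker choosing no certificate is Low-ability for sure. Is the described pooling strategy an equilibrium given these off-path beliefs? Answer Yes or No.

No

On path, the employer holds the prior and pays 1/3·35 + 2/3·26 = 29. Off path (no certificate), believing Low-ability, it pays 26.
High-ability: the certificate nets 29 − 1 = 28; no certificate nets 26. High-ability stays.
Low-ability: the certificate nets 29 − 7 = 22; no certificate nets 26. Low-ability would deviate.
A type deviates, so pooling fails.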